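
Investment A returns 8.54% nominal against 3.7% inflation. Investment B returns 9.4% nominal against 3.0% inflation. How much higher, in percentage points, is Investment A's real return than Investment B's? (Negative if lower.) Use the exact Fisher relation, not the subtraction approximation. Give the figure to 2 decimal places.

Investment A real return: 1.0854/1.037 − 1 = 4.667%.
Investment B real return: 1.094/1.030 − 1 = 6.214%.
Difference: 4.667 − 6.214 = -1.547 pp.

-1.55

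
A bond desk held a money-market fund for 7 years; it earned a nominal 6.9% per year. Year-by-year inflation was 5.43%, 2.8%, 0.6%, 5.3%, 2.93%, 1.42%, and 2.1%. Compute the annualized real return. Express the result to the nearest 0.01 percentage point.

Cumulative inflation factor: 1.0543 × 1.028 × 1.006 × 1.053 × 1.0293 × 1.0142 × 1.021 ≈ 1.22370.
Nominal growth factor: 1.59531. Real growth factor = 1.59531 / 1.22370 ≈ 1.30367.
Annualized: 1.30367^(1/7) − 1 ≈ 0.03861.

3.86%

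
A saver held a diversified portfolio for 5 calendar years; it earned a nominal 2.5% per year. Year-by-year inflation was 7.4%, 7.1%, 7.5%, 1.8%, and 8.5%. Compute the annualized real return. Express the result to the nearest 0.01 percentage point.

Cumulative inflation factor: 1.074 × 1.071 × 1.075 × 1.018 × 1.085 ≈ 1.36578.
Nominal growth factor: 1.13141. Real growth factor = 1.13141 / 1.36578 ≈ 0.82840.
Annualized: 0.82840^(1/5) − 1 ≈ -0.03695.

-3.70%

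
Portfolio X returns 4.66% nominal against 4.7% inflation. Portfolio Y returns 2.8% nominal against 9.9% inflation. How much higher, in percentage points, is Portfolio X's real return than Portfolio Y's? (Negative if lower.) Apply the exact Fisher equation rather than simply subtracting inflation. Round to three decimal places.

6.422

Portfolio X real return: 1.0466/1.047 − 1 = -0.0382%.
Portfolio Y real return: 1.028/1.099 − 1 = -6.4604%.
Difference: -0.0382 − (-6.4604) = 6.4222 pp.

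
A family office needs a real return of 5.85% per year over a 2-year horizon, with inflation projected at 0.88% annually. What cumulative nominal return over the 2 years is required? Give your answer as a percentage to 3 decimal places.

14.023%

Required annual nominal rate: (1+5.85%)(1+0.88%) − 1 = 6.78148%.
Cumulative over 2 years: (1 + 0.0678148)^2 − 1 ≈ 0.14023.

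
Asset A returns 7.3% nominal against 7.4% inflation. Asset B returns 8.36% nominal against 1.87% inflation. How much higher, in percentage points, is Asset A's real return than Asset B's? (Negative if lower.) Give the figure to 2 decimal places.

Asset A real return: 1.073/1.074 − 1 = -0.093%.
Asset B real return: 1.0836/1.0187 − 1 = 6.371%.
Difference: -0.093 − 6.371 = -6.464 pp.

-6.46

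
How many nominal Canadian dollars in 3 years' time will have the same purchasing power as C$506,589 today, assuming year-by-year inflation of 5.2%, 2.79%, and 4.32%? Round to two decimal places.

C$571,465.40

Cumulative price-level factor: 1.052 × 1.0279 × 1.0432 ≈ 1.1280651546.
Multiplying C$506,589 by the price-level factor gives the future nominal sum.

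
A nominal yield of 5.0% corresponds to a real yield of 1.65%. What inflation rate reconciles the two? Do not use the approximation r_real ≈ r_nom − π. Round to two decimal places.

3.30%

From (1+r_nom) = (1+r_real)(1+π), we get 1+π = (1 + 5.0%)/(1 + 1.65%) = 1.050/1.0165 ≈ 1.03296.
So π ≈ 3.2956%.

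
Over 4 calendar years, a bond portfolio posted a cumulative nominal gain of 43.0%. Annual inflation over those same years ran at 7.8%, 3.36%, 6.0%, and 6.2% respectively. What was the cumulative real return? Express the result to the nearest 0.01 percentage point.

Cumulative inflation factor: 1.078 × 1.0336 × 1.060 × 1.062 ≈ 1.25430.
Nominal growth factor: 1.43000. Real growth factor = 1.43000 / 1.25430 ≈ 1.14008.
Total real return ≈ 14.0078%.

14.01%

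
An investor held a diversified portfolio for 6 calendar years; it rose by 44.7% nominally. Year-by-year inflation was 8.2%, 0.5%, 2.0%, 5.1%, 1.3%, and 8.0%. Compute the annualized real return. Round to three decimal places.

Cumulative inflation factor: 1.082 × 1.005 × 1.020 × 1.051 × 1.013 × 1.080 ≈ 1.27535.
Nominal growth factor: 1.44700. Real growth factor = 1.44700 / 1.27535 ≈ 1.13459.
Annualized: 1.13459^(1/6) − 1 ≈ 0.02127.

2.127%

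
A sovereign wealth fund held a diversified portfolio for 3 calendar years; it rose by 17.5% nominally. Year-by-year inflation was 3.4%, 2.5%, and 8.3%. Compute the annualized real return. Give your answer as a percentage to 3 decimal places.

Cumulative inflation factor: 1.034 × 1.025 × 1.083 ≈ 1.14782.
Nominal growth factor: 1.17500. Real growth factor = 1.17500 / 1.14782 ≈ 1.02368.
Annualized: 1.02368^(1/3) − 1 ≈ 0.00783.

0.783%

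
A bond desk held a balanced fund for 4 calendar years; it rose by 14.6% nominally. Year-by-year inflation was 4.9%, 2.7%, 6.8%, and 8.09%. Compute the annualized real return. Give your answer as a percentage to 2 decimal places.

Cumulative inflation factor: 1.049 × 1.027 × 1.068 × 1.0809 ≈ 1.24366.
Nominal growth factor: 1.14600. Real growth factor = 1.14600 / 1.24366 ≈ 0.92147.
Annualized: 0.92147^(1/4) − 1 ≈ -0.02024.

-2.02%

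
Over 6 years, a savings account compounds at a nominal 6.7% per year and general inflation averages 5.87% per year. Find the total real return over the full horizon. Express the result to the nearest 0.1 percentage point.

4.8%

The annual real rate is (1+6.7%)/(1+5.87%) − 1 = 0.7840%.
Compounded over 6 years: (1 + 0.007840)^6 − 1 ≈ 0.04797.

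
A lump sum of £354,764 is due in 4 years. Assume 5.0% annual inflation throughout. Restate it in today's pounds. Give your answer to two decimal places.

£291,865.22

Price-level factor over 4 years: (1 + 5.0%)^4 = 1.21550625.
Purchasing power today: £354,764 divided by that factor.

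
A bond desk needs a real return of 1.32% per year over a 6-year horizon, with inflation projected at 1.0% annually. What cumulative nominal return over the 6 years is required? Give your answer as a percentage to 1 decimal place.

14.8%

Required annual nominal rate: (1+1.32%)(1+1.0%) − 1 = 2.3332%.
Cumulative over 6 years: (1 + 0.023332)^6 − 1 ≈ 0.14842.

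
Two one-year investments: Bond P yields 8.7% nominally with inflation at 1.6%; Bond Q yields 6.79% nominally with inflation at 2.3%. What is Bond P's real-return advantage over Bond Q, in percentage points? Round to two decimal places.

Bond P real return: 1.087/1.016 − 1 = 6.988%.
Bond Q real return: 1.0679/1.023 − 1 = 4.389%.
Difference: 6.988 − 4.389 = 2.599 pp.

2.60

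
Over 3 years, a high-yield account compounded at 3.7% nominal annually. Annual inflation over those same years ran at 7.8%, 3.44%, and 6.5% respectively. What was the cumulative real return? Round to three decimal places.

Cumulative inflation factor: 1.078 × 1.0344 × 1.065 ≈ 1.18756.
Nominal growth factor: 1.11516. Real growth factor = 1.11516 / 1.18756 ≈ 0.93903.
Total real return ≈ -6.0970%.

-6.097%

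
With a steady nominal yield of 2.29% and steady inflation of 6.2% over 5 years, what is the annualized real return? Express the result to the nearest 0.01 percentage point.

-3.68%

With constant rates the annual real return is the same each year: (1+2.29%)/(1+6.2%) − 1 = -0.03682.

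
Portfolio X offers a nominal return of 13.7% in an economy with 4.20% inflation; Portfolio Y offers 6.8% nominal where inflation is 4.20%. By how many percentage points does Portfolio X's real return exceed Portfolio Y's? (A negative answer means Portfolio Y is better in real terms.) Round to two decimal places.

Portfolio X real return: 1.137/1.0420 − 1 = 9.117%.
Portfolio Y real return: 1.068/1.0420 − 1 = 2.495%.
Difference: 9.117 − 2.495 = 6.622 pp.

6.62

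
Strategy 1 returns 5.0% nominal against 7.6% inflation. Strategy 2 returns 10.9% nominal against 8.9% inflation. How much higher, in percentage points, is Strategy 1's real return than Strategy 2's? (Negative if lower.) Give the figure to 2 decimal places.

-4.25

Strategy 1 real return: 1.050/1.076 − 1 = -2.416%.
Strategy 2 real return: 1.109/1.089 − 1 = 1.837%.
Difference: -2.416 − 1.837 = -4.253 pp.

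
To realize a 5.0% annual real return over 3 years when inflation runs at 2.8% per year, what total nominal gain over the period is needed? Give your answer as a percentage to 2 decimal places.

25.76%

Required annual nominal rate: (1+5.0%)(1+2.8%) − 1 = 7.94%.
Cumulative over 3 years: (1 + 0.0794)^3 − 1 ≈ 0.25761.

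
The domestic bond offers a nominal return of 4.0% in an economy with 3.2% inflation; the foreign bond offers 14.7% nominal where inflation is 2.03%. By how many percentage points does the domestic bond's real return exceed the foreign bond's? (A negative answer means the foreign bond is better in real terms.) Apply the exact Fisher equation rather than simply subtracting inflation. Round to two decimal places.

The domestic bond real return: 1.040/1.032 − 1 = 0.775%.
The foreign bond real return: 1.147/1.0203 − 1 = 12.418%.
Difference: 0.775 − 12.418 = -11.643 pp.

-11.64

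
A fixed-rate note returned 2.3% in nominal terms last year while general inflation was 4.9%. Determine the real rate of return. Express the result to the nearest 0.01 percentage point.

-2.48%

Real return via the Fisher equation: (1 + 2.3%)/(1 + 4.9%) − 1 = 1.023/1.049 − 1 ≈ -0.02479.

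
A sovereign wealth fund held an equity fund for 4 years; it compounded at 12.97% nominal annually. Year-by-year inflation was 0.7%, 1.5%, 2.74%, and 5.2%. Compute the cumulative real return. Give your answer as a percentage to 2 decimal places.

Cumulative inflation factor: 1.007 × 1.015 × 1.0274 × 1.052 ≈ 1.10472.
Nominal growth factor: 1.62874. Real growth factor = 1.62874 / 1.10472 ≈ 1.47435.
Total real return ≈ 47.4354%.

47.44%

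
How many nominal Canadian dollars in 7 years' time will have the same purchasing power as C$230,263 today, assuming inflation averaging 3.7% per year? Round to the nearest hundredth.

C$296,944.61

Cumulative price-level factor: (1+3.7%)^7 ≈ 1.2895889249.
The nominal amount required is C$230,263 scaled up by that factor.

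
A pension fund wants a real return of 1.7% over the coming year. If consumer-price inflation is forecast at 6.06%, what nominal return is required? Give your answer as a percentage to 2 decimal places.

7.86%

By the Fisher equation, 1 + r_nom = (1 + 1.7%)(1 + 6.06%) = 1.017 × 1.0606 = 1.0786302.
So r_nom = 7.86302%.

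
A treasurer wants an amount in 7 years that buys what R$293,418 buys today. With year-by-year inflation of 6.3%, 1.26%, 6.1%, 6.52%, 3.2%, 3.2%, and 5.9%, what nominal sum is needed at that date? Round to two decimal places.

R$402,587.08

Cumulative price-level factor: 1.063 × 1.0126 × 1.061 × 1.0652 × 1.032 × 1.032 × 1.059 ≈ 1.3720599384.
Multiplying R$293,418 by the price-level factor gives the future nominal sum.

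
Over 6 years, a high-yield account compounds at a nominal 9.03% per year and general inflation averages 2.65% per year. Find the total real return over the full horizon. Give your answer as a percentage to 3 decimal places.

The annual real rate is (1+9.03%)/(1+2.65%) − 1 = 6.2153%.
Compounded over 6 years: (1 + 0.062153)^6 − 1 ≈ 0.43589.

43.589%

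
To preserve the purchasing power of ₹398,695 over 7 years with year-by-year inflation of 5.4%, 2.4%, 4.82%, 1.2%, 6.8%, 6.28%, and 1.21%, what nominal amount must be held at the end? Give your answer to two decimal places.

₹524,387.40

Cumulative price-level factor: 1.054 × 1.024 × 1.0482 × 1.012 × 1.068 × 1.0628 × 1.0121 ≈ 1.3152595343.
Multiplying ₹398,695 by the price-level factor gives the future nominal sum.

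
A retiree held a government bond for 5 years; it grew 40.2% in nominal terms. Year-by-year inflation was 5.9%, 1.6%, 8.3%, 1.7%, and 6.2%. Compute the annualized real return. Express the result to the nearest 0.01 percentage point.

Cumulative inflation factor: 1.059 × 1.016 × 1.083 × 1.017 × 1.062 ≈ 1.25853.
Nominal growth factor: 1.40200. Real growth factor = 1.40200 / 1.25853 ≈ 1.11400.
Annualized: 1.11400^(1/5) − 1 ≈ 0.02183.

2.18%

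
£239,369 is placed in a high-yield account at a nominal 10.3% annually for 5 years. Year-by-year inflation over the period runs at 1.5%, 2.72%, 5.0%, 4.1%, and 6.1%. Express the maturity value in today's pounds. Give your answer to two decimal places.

£323,198.25

Nominal value at maturity: £239,369 × (1 + 10.3%)^5 ≈ £390,791.82.
Price-level factor over 5 years: 1.015 × 1.0272 × 1.050 × 1.041 × 1.061 ≈ 1.2091396575.
The maturity value deflated by that factor is the answer in today's purchasing power.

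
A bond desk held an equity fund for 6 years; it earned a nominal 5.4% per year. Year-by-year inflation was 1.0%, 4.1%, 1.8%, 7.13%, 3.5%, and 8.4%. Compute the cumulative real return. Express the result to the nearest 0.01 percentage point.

Cumulative inflation factor: 1.010 × 1.041 × 1.018 × 1.0713 × 1.035 × 1.084 ≈ 1.28647.
Nominal growth factor: 1.37102. Real growth factor = 1.37102 / 1.28647 ≈ 1.06572.
Total real return ≈ 6.5720%.

6.57%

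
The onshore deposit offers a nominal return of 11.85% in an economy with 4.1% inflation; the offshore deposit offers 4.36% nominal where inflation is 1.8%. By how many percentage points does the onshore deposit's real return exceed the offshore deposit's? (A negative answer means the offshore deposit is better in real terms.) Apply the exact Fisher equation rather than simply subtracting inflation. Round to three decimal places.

4.930

The onshore deposit real return: 1.1185/1.041 − 1 = 7.4448%.
The offshore deposit real return: 1.0436/1.018 − 1 = 2.5147%.
Difference: 7.4448 − 2.5147 = 4.9301 pp.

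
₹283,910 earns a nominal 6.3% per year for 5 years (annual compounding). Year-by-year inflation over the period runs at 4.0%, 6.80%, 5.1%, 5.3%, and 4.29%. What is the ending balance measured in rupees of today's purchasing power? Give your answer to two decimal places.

₹300,585.94

Nominal value at maturity: ₹283,910 × (1 + 6.3%)^5 ≈ ₹385,342.59.
Price-level factor over 5 years: 1.040 × 1.0680 × 1.051 × 1.053 × 1.0429 ≈ 1.2819714302.
The maturity value deflated by that factor is the answer in today's purchasing power.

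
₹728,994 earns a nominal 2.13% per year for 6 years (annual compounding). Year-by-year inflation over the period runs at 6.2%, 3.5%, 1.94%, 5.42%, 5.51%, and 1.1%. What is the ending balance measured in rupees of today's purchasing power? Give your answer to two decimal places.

Nominal value at maturity: ₹728,994 × (1 + 2.13%)^6 ≈ ₹827,263.66.
Price-level factor over 6 years: 1.062 × 1.035 × 1.0194 × 1.0542 × 1.0551 × 1.011 ≈ 1.2600195580.
The maturity value deflated by that factor is the answer in today's purchasing power.

₹656,548.27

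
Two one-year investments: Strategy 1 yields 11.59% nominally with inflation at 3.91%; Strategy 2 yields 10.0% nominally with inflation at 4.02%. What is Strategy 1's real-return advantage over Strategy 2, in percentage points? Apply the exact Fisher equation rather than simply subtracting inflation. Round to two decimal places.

1.64

Strategy 1 real return: 1.1159/1.0391 − 1 = 7.391%.
Strategy 2 real return: 1.100/1.0402 − 1 = 5.749%.
Difference: 7.391 − 5.749 = 1.642 pp.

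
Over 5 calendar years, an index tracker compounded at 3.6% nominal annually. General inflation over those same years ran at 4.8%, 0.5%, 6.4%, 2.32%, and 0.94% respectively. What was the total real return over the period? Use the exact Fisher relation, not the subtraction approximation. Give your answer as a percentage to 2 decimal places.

3.11%

Cumulative inflation factor: 1.048 × 1.005 × 1.064 × 1.0232 × 1.0094 ≈ 1.15742.
Nominal growth factor: 1.19344. Real growth factor = 1.19344 / 1.15742 ≈ 1.03111.
Total real return ≈ 3.1112%.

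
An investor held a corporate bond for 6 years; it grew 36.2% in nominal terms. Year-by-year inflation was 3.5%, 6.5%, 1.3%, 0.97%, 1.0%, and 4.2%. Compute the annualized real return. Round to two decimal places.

Cumulative inflation factor: 1.035 × 1.065 × 1.013 × 1.0097 × 1.010 × 1.042 ≈ 1.18654.
Nominal growth factor: 1.36200. Real growth factor = 1.36200 / 1.18654 ≈ 1.14788.
Annualized: 1.14788^(1/6) − 1 ≈ 0.02325.

2.33%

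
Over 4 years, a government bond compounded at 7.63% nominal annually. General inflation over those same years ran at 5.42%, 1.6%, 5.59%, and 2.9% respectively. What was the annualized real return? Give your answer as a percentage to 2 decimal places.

3.63%

Cumulative inflation factor: 1.0542 × 1.016 × 1.0559 × 1.029 ≈ 1.16374.
Nominal growth factor: 1.34194. Real growth factor = 1.34194 / 1.16374 ≈ 1.15313.
Annualized: 1.15313^(1/4) − 1 ≈ 0.03626.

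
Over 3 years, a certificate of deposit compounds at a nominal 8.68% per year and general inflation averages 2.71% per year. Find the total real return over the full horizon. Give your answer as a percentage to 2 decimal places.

The annual real rate is (1+8.68%)/(1+2.71%) − 1 = 5.8125%.
Compounded over 3 years: (1 + 0.058125)^3 − 1 ≈ 0.18471.

18.47%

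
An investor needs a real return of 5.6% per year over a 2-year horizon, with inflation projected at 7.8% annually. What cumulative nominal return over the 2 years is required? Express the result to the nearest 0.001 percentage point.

29.588%

Required annual nominal rate: (1+5.6%)(1+7.8%) − 1 = 13.8368%.
Cumulative over 2 years: (1 + 0.138368)^2 − 1 ≈ 0.29588.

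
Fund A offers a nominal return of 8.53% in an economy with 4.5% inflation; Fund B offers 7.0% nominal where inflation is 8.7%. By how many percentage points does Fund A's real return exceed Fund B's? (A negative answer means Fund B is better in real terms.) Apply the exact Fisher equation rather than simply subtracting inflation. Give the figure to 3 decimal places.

5.420

Fund A real return: 1.0853/1.045 − 1 = 3.8565%.
Fund B real return: 1.070/1.087 − 1 = -1.5639%.
Difference: 3.8565 − (-1.5639) = 5.4204 pp.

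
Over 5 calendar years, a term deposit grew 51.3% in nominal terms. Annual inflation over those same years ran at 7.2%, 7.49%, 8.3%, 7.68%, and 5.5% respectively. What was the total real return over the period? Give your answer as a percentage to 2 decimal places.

6.72%

Cumulative inflation factor: 1.072 × 1.0749 × 1.083 × 1.0768 × 1.055 ≈ 1.41768.
Nominal growth factor: 1.51300. Real growth factor = 1.51300 / 1.41768 ≈ 1.06724.
Total real return ≈ 6.7235%.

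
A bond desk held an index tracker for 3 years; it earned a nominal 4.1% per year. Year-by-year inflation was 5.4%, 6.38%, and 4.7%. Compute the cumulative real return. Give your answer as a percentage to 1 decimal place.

-3.9%

Cumulative inflation factor: 1.054 × 1.0638 × 1.047 ≈ 1.17394.
Nominal growth factor: 1.12811. Real growth factor = 1.12811 / 1.17394 ≈ 0.96096.
Total real return ≈ -3.9041%.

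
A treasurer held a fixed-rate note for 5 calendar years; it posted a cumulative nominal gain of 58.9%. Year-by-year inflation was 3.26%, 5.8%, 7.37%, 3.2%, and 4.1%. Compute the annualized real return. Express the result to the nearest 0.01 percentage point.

Cumulative inflation factor: 1.0326 × 1.058 × 1.0737 × 1.032 × 1.041 ≈ 1.26018.
Nominal growth factor: 1.58900. Real growth factor = 1.58900 / 1.26018 ≈ 1.26094.
Annualized: 1.26094^(1/5) − 1 ≈ 0.04746.

4.75%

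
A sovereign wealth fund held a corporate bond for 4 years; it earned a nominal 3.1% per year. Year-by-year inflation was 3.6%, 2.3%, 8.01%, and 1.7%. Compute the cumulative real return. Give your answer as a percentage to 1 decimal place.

Cumulative inflation factor: 1.036 × 1.023 × 1.0801 × 1.017 ≈ 1.16418.
Nominal growth factor: 1.12989. Real growth factor = 1.12989 / 1.16418 ≈ 0.97054.
Total real return ≈ -2.9458%.

-2.9%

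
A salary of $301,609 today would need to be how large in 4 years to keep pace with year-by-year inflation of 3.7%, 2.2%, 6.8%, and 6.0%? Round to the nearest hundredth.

Cumulative price-level factor: 1.037 × 1.022 × 1.068 × 1.060 ≈ 1.1997942331.
The nominal amount required is $301,609 scaled up by that factor.

$361,868.74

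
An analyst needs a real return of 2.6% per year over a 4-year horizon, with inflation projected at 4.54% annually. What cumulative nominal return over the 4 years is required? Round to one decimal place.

32.3%

Required annual nominal rate: (1+2.6%)(1+4.54%) − 1 = 7.25804%.
Cumulative over 4 years: (1 + 0.0725804)^4 − 1 ≈ 0.32349.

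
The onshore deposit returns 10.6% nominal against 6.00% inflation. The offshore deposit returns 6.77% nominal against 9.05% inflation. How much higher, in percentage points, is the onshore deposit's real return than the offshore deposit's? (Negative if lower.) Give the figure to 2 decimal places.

The onshore deposit real return: 1.106/1.0600 − 1 = 4.340%.
The offshore deposit real return: 1.0677/1.0905 − 1 = -2.091%.
Difference: 4.340 − (-2.091) = 6.431 pp.

6.43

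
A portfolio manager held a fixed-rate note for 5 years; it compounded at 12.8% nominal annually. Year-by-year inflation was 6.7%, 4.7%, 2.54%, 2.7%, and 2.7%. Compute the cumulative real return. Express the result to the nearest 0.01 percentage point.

Cumulative inflation factor: 1.067 × 1.047 × 1.0254 × 1.027 × 1.027 ≈ 1.20822.
Nominal growth factor: 1.82619. Real growth factor = 1.82619 / 1.20822 ≈ 1.51147.
Total real return ≈ 51.1472%.

51.15%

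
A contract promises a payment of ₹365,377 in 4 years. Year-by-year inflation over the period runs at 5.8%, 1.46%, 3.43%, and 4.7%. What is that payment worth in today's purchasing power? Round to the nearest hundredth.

Price-level factor over 4 years: 1.058 × 1.0146 × 1.0343 × 1.047 ≈ 1.1624485284.
Purchasing power today: ₹365,377 divided by that factor.

₹314,316.71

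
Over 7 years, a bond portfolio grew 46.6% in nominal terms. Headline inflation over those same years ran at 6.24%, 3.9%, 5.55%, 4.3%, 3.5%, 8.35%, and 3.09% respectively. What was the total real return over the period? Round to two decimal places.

Cumulative inflation factor: 1.0624 × 1.039 × 1.0555 × 1.043 × 1.035 × 1.0835 × 1.0309 ≈ 1.40486.
Nominal growth factor: 1.46600. Real growth factor = 1.46600 / 1.40486 ≈ 1.04352.
Total real return ≈ 4.3523%.

4.35%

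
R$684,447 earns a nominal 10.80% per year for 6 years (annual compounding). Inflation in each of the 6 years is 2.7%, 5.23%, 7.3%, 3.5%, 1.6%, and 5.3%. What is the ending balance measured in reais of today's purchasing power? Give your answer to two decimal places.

Nominal value at maturity: R$684,447 × (1 + 10.80%)^6 ≈ R$1,266,421.83.
Price-level factor over 6 years: 1.027 × 1.0523 × 1.073 × 1.035 × 1.016 × 1.053 ≈ 1.2840211131.
Dividing the nominal maturity value by the price-level factor gives the value in today's money.

R$986,293.62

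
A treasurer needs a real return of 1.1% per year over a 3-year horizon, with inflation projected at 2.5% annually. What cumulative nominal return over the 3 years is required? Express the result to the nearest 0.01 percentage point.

Required annual nominal rate: (1+1.1%)(1+2.5%) − 1 = 3.6275%.
Cumulative over 3 years: (1 + 0.036275)^3 − 1 ≈ 0.11282.

11.28%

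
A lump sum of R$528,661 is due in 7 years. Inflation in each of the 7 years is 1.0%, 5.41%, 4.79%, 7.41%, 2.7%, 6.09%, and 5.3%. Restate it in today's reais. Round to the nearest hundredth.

Price-level factor over 7 years: 1.010 × 1.0541 × 1.0479 × 1.0741 × 1.027 × 1.0609 × 1.053 ≈ 1.3748047002.
Purchasing power today: R$528,661 divided by that factor.

R$384,535.35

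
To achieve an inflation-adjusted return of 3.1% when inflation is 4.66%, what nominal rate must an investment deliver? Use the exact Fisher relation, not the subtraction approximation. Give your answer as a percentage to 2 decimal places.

By the Fisher equation, 1 + r_nom = (1 + 3.1%)(1 + 4.66%) = 1.031 × 1.0466 = 1.0790446.
So r_nom = 7.90446%.

7.90%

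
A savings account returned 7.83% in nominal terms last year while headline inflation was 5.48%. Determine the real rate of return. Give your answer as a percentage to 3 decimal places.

Real return via the Fisher equation: (1 + 7.83%)/(1 + 5.48%) − 1 = 1.0783/1.0548 − 1 ≈ 0.02228.

2.228%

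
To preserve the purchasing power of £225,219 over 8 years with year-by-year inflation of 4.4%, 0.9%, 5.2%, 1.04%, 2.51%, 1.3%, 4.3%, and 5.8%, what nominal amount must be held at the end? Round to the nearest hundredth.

£288,969.11

Cumulative price-level factor: 1.044 × 1.009 × 1.052 × 1.0104 × 1.0251 × 1.013 × 1.043 × 1.058 ≈ 1.2830583202.
The nominal amount required is £225,219 scaled up by that factor.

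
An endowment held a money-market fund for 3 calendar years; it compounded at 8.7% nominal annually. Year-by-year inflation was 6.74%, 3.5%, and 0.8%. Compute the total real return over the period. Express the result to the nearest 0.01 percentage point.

Cumulative inflation factor: 1.0674 × 1.035 × 1.008 ≈ 1.11360.
Nominal growth factor: 1.28437. Real growth factor = 1.28437 / 1.11360 ≈ 1.15335.
Total real return ≈ 15.3348%.

15.33%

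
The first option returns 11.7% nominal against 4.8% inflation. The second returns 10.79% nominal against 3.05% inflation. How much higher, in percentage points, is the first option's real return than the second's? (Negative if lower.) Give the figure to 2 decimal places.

The first option real return: 1.117/1.048 − 1 = 6.584%.
The second real return: 1.1079/1.0305 − 1 = 7.511%.
Difference: 6.584 − 7.511 = -0.927 pp.

-0.93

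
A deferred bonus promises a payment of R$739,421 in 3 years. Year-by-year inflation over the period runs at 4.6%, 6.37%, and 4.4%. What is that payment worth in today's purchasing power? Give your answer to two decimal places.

Price-level factor over 3 years: 1.046 × 1.0637 × 1.044 = 1.1615859288.
Purchasing power today: R$739,421 divided by that factor.

R$636,561.60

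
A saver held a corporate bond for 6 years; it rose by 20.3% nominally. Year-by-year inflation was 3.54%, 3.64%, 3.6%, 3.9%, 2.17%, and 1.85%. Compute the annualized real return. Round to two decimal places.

Cumulative inflation factor: 1.0354 × 1.0364 × 1.036 × 1.039 × 1.0217 × 1.0185 ≈ 1.20197.
Nominal growth factor: 1.20300. Real growth factor = 1.20300 / 1.20197 ≈ 1.00085.
Annualized: 1.00085^(1/6) − 1 ≈ 0.00014.

0.01%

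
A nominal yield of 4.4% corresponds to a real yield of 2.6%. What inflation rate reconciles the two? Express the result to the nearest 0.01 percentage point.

1.75%

From (1+r_nom) = (1+r_real)(1+π), we get 1+π = (1 + 4.4%)/(1 + 2.6%) = 1.044/1.026 ≈ 1.01754.
So π ≈ 1.7544%.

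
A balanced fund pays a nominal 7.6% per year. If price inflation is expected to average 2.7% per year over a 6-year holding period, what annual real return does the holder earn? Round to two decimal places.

With constant rates the annual real return is the same each year: (1+7.6%)/(1+2.7%) − 1 = 0.04771.

4.77%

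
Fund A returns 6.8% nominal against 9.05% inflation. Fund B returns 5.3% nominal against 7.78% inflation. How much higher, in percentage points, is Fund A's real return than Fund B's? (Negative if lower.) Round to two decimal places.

Fund A real return: 1.068/1.0905 − 1 = -2.063%.
Fund B real return: 1.053/1.0778 − 1 = -2.301%.
Difference: -2.063 − (-2.301) = 0.238 pp.

0.24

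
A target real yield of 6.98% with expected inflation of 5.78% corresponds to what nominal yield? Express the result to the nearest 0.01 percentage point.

13.16%

By the Fisher equation, 1 + r_nom = (1 + 6.98%)(1 + 5.78%) = 1.0698 × 1.0578 = 1.13163444.
So r_nom = 13.163444%.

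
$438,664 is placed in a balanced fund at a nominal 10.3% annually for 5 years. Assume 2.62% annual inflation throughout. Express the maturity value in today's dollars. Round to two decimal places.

$629,288.08

Nominal value at maturity: $438,664 × (1 + 10.3%)^5 ≈ $716,159.17.
Price-level factor over 5 years: (1 + 2.62%)^5 ≈ 1.1380466156.
The maturity value deflated by that factor is the answer in today's purchasing power.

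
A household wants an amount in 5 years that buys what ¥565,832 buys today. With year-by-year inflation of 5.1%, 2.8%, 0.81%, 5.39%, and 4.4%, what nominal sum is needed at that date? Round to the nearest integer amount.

Cumulative price-level factor: 1.051 × 1.028 × 1.0081 × 1.0539 × 1.044 ≈ 1.1983932346.
The nominal amount required is ¥565,832 scaled up by that factor.

¥678,089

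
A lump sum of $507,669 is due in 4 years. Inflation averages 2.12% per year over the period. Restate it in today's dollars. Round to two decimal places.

Price-level factor over 4 years: (1 + 2.12%)^4 ≈ 1.0875349545.
Purchasing power today: $507,669 divided by that factor.

$466,807.06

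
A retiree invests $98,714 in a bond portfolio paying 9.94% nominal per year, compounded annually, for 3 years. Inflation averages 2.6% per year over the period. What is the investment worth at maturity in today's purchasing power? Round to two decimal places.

Nominal value at maturity: $98,714 × (1 + 9.94%)^3 ≈ $131,173.45.
Price-level factor over 3 years: (1 + 2.6%)^3 = 1.080045576.
Dividing the nominal maturity value by the price-level factor gives the value in today's money.

$121,451.77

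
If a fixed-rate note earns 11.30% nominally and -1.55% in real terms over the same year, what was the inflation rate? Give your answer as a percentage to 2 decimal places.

From (1+r_nom) = (1+r_real)(1+π), we get 1+π = (1 + 11.30%)/(1 − 1.55%) = 1.1130/0.9845 ≈ 1.13052.
So π ≈ 13.0523%.

13.05%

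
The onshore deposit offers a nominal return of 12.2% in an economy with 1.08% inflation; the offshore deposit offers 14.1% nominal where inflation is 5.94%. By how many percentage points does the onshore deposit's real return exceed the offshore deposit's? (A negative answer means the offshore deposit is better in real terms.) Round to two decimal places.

3.30

The onshore deposit real return: 1.122/1.0108 − 1 = 11.001%.
The offshore deposit real return: 1.141/1.0594 − 1 = 7.702%.
Difference: 11.001 − 7.702 = 3.299 pp.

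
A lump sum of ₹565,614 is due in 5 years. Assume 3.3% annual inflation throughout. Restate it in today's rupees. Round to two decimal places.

₹480,859.88

Price-level factor over 5 years: (1 + 3.3%)^5 ≈ 1.1762553387.
Purchasing power today: ₹565,614 divided by that factor.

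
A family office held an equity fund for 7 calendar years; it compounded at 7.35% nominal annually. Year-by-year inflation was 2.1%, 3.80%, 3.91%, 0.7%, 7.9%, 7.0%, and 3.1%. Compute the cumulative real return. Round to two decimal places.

Cumulative inflation factor: 1.021 × 1.0380 × 1.0391 × 1.007 × 1.079 × 1.070 × 1.031 ≈ 1.32000.
Nominal growth factor: 1.64291. Real growth factor = 1.64291 / 1.32000 ≈ 1.24463.
Total real return ≈ 24.4631%.

24.46%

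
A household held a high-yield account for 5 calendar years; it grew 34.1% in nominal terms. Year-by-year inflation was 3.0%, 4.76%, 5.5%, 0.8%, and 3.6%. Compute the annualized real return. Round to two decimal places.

2.44%

Cumulative inflation factor: 1.030 × 1.0476 × 1.055 × 1.008 × 1.036 ≈ 1.18879.
Nominal growth factor: 1.34100. Real growth factor = 1.34100 / 1.18879 ≈ 1.12804.
Annualized: 1.12804^(1/5) − 1 ≈ 0.02439.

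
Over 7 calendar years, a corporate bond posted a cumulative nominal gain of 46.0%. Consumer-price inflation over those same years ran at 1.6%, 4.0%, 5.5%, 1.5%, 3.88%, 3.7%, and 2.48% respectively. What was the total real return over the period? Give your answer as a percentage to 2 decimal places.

Cumulative inflation factor: 1.016 × 1.040 × 1.055 × 1.015 × 1.0388 × 1.037 × 1.0248 ≈ 1.24909.
Nominal growth factor: 1.46000. Real growth factor = 1.46000 / 1.24909 ≈ 1.16885.
Total real return ≈ 16.8847%.

16.88%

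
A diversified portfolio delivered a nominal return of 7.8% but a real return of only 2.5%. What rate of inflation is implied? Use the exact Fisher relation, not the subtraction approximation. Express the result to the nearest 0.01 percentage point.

From (1+r_nom) = (1+r_real)(1+π), we get 1+π = (1 + 7.8%)/(1 + 2.5%) = 1.078/1.025 ≈ 1.05171.
So π ≈ 5.1707%.

5.17%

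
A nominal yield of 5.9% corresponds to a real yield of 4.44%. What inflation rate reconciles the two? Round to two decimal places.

1.40%

From (1+r_nom) = (1+r_real)(1+π), we get 1+π = (1 + 5.9%)/(1 + 4.44%) = 1.059/1.0444 ≈ 1.01398.
So π ≈ 1.3979%.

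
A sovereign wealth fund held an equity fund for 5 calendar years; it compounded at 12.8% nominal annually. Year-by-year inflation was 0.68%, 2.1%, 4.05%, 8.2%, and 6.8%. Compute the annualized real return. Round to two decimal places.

8.12%

Cumulative inflation factor: 1.0068 × 1.021 × 1.0405 × 1.082 × 1.068 ≈ 1.23597.
Nominal growth factor: 1.82619. Real growth factor = 1.82619 / 1.23597 ≈ 1.47753.
Annualized: 1.47753^(1/5) − 1 ≈ 0.08120.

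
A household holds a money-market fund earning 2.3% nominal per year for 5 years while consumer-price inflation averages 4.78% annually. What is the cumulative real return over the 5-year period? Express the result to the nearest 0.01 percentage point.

The annual real rate is (1+2.3%)/(1+4.78%) − 1 = -2.3669%.
Compounded over 5 years: (1 + -0.023669)^5 − 1 ≈ -0.11287.

-11.29%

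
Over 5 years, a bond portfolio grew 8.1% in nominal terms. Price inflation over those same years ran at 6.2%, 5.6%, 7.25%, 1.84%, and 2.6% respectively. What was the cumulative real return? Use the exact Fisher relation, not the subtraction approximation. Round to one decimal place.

-14.0%

Cumulative inflation factor: 1.062 × 1.056 × 1.0725 × 1.0184 × 1.026 ≈ 1.25676.
Nominal growth factor: 1.08100. Real growth factor = 1.08100 / 1.25676 ≈ 0.86015.
Total real return ≈ -13.9850%.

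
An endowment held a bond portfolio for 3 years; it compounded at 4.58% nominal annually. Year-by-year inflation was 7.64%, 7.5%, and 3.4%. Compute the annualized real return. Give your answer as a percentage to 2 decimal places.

-1.49%

Cumulative inflation factor: 1.0764 × 1.075 × 1.034 ≈ 1.19647.
Nominal growth factor: 1.14379. Real growth factor = 1.14379 / 1.19647 ≈ 0.95597.
Annualized: 0.95597^(1/3) − 1 ≈ -0.01490.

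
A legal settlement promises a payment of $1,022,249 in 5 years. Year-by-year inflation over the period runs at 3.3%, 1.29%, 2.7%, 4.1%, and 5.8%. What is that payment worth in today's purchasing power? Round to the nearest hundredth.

Price-level factor over 5 years: 1.033 × 1.0129 × 1.027 × 1.041 × 1.058 ≈ 1.1835149097.
Purchasing power today: $1,022,249 divided by that factor.

$863,739.86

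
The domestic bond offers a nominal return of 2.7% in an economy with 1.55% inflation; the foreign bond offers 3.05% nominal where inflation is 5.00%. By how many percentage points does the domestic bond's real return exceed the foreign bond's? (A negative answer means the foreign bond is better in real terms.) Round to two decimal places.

2.99

The domestic bond real return: 1.027/1.0155 − 1 = 1.132%.
The foreign bond real return: 1.0305/1.0500 − 1 = -1.857%.
Difference: 1.132 − (-1.857) = 2.989 pp.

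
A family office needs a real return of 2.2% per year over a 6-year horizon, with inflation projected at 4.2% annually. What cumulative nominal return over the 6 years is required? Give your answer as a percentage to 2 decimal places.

45.85%

Required annual nominal rate: (1+2.2%)(1+4.2%) − 1 = 6.4924%.
Cumulative over 6 years: (1 + 0.064924)^6 − 1 ≈ 0.45852.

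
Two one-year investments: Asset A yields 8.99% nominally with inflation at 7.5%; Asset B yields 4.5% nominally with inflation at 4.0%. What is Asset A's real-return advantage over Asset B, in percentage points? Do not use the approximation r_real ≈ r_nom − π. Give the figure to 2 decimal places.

0.91

Asset A real return: 1.0899/1.075 − 1 = 1.386%.
Asset B real return: 1.045/1.040 − 1 = 0.481%.
Difference: 1.386 − 0.481 = 0.905 pp.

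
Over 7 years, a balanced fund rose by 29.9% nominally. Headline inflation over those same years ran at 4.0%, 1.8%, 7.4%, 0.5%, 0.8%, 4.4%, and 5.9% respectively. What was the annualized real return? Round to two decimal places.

0.28%

Cumulative inflation factor: 1.040 × 1.018 × 1.074 × 1.005 × 1.008 × 1.044 × 1.059 ≈ 1.27353.
Nominal growth factor: 1.29900. Real growth factor = 1.29900 / 1.27353 ≈ 1.02000.
Annualized: 1.02000^(1/7) − 1 ≈ 0.00283.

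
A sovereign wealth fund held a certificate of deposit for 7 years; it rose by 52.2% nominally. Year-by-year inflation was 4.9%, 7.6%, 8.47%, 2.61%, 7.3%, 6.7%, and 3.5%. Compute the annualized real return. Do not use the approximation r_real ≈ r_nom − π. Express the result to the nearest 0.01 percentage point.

0.32%

Cumulative inflation factor: 1.049 × 1.076 × 1.0847 × 1.0261 × 1.073 × 1.067 × 1.035 ≈ 1.48865.
Nominal growth factor: 1.52200. Real growth factor = 1.52200 / 1.48865 ≈ 1.02241.
Annualized: 1.02241^(1/7) − 1 ≈ 0.00317.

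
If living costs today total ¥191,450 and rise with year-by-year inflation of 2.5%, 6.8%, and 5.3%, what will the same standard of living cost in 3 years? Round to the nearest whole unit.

Cumulative price-level factor: 1.025 × 1.068 × 1.053 = 1.1527191.
Multiplying ¥191,450 by the price-level factor gives the future nominal sum.

¥220,688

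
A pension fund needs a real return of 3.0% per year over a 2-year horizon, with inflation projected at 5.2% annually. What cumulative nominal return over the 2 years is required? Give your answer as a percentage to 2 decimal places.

Required annual nominal rate: (1+3.0%)(1+5.2%) − 1 = 8.356%.
Cumulative over 2 years: (1 + 0.08356)^2 − 1 ≈ 0.17410.

17.41%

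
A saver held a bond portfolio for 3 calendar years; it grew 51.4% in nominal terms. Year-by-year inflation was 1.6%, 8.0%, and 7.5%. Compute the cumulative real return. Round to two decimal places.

28.35%

Cumulative inflation factor: 1.016 × 1.080 × 1.075 ≈ 1.17958.
Nominal growth factor: 1.51400. Real growth factor = 1.51400 / 1.17958 ≈ 1.28351.
Total real return ≈ 28.3512%.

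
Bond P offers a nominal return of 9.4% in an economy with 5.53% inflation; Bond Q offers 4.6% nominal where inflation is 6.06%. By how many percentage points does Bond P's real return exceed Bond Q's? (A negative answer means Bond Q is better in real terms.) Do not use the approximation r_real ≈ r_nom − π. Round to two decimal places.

Bond P real return: 1.094/1.0553 − 1 = 3.667%.
Bond Q real return: 1.046/1.0606 − 1 = -1.377%.
Difference: 3.667 − (-1.377) = 5.044 pp.

5.04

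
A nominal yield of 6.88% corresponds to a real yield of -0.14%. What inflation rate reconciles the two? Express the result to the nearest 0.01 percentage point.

7.03%

From (1+r_nom) = (1+r_real)(1+π), we get 1+π = (1 + 6.88%)/(1 − 0.14%) = 1.0688/0.9986 ≈ 1.07030.
So π ≈ 7.0298%.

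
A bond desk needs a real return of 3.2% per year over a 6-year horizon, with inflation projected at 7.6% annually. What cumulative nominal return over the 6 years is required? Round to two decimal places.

87.48%

Required annual nominal rate: (1+3.2%)(1+7.6%) − 1 = 11.0432%.
Cumulative over 6 years: (1 + 0.110432)^6 − 1 ≈ 0.87479.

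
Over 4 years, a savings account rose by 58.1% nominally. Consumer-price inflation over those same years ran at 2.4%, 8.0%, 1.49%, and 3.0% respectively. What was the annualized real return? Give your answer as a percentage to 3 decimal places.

8.140%

Cumulative inflation factor: 1.024 × 1.080 × 1.0149 × 1.030 ≈ 1.15607.
Nominal growth factor: 1.58100. Real growth factor = 1.58100 / 1.15607 ≈ 1.36756.
Annualized: 1.36756^(1/4) − 1 ≈ 0.08140.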